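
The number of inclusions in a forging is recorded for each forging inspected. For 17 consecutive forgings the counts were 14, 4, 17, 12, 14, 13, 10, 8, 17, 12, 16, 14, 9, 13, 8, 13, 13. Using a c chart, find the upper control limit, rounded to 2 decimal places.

22.64

c̄ = (14 + 4 + 17 + 12 + 14 + 13 + 10 + 8 + 17 + 12 + 16 + 14 + 9 + 13 + 8 + 13 + 13) / 17 = 207 / 17 = 12.1765
UCL = c̄ + 3√c̄ = 12.1765 + 3 × √12.1765 = 12.1765 + 3 × 3.4895 = 22.6449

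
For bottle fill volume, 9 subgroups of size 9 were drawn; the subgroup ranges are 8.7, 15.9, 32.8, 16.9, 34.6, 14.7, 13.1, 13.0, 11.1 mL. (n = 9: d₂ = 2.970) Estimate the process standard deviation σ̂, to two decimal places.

R̄ = (8.7 + 15.9 + 32.8 + 16.9 + 34.6 + 14.7 + 13.1 + 13.0 + 11.1) / 9 = 17.8667
σ̂ = R̄ / d₂ = 17.8667 / 2.970 = 6.0157

6.02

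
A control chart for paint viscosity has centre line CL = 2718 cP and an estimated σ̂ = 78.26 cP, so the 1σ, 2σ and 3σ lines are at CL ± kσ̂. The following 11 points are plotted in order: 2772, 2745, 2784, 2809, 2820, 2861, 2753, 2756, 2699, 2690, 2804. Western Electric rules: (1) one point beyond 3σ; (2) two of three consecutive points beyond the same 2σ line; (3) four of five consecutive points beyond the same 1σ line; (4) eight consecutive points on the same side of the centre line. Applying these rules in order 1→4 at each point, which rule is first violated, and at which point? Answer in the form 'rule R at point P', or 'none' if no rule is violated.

Zone of each point (C = within 1σ̂, B = 1σ̂–2σ̂, A = 2σ̂–3σ̂, * = beyond 3σ̂; sign = side of CL): 1:+C, 2:+C, 3:+C, 4:+B, 5:+B, 6:+B, 7:+C, 8:+C, 9:-C, 10:-C, 11:+B
Rule 4 (eight consecutive points on the same side of the centre line) is satisfied at point 8.

rule 4 at point 8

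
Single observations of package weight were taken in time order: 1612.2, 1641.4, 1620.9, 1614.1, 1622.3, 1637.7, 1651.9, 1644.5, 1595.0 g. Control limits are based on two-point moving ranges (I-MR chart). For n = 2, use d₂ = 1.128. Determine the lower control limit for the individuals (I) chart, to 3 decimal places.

1576.401

X̄ = (1612.2 + 1641.4 + 1620.9 + 1614.1 + 1622.3 + 1637.7 + 1651.9 + 1644.5 + 1595.0) / 9 = 1626.6667
Moving ranges: 29.2, 20.5, 6.8, 8.2, 15.4, 14.2, 7.4, 49.5; M̄R̄ = 151.2000 / 8 = 18.9000
LCL = X̄ − 3·M̄R̄/d₂ = 1626.6667 − 3 × 18.9000 / 1.128 = 1576.4007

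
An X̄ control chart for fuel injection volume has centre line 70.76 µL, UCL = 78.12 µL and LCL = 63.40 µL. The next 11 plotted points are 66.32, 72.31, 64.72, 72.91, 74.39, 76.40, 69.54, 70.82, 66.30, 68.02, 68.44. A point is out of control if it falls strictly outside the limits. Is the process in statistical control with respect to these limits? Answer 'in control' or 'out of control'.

All 11 points lie within [63.40, 78.12].

in control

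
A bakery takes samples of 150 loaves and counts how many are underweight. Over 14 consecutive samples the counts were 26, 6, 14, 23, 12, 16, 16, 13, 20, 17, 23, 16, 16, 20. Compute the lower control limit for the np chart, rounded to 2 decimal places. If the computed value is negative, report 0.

5.35

p̄ = Σdᵢ / (k·n) = 238 / (14 × 150) = 0.11333
LCL = np̄ − 3·√(np̄(1−p̄)) = 17.0000 − 3 × 3.8824 = 5.3527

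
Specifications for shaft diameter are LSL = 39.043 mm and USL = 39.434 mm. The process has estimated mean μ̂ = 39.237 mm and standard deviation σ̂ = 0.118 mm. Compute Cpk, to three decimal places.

Cpu = (USL − μ̂) / (3σ̂) = (39.434 − 39.237) / (3 × 0.118) = 0.5565; Cpl = (μ̂ − LSL) / (3σ̂) = (39.237 − 39.043) / (3 × 0.118) = 0.5480; Cpk = min(Cpu, Cpl) = 0.5480

0.548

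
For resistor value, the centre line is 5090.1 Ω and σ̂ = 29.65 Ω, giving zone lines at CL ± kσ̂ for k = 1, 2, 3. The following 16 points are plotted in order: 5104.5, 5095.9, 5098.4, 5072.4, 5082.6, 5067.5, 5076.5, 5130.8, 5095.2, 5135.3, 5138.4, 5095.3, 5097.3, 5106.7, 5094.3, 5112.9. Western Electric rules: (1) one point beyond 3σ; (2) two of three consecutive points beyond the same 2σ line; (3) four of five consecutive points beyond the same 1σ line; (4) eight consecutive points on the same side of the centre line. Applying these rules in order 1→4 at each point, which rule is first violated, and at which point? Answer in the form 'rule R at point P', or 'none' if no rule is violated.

rule 4 at point 15

Zone of each point (C = within 1σ̂, B = 1σ̂–2σ̂, A = 2σ̂–3σ̂, * = beyond 3σ̂; sign = side of CL): 1:+C, 2:+C, 3:+C, 4:-C, 5:-C, 6:-C, 7:-C, 8:+B, 9:+C, 10:+B, 11:+B, 12:+C, 13:+C, 14:+C, 15:+C, 16:+C
Rule 4 (eight consecutive points on the same side of the centre line) is satisfied at point 15.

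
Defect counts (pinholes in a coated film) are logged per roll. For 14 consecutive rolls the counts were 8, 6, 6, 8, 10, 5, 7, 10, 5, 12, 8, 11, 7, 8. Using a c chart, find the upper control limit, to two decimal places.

c̄ = (8 + 6 + 6 + 8 + 10 + 5 + 7 + 10 + 5 + 12 + 8 + 11 + 7 + 8) / 14 = 111 / 14 = 7.9286
UCL = c̄ + 3√c̄ = 7.9286 + 3 × √7.9286 = 7.9286 + 3 × 2.8158 = 16.3759

16.38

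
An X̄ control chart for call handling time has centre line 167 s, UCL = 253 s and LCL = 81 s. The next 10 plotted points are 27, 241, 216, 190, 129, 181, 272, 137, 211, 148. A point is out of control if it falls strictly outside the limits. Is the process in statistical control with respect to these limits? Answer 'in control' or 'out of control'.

Compare each point to [81, 253]: sample 1 = 27 < LCL; sample 7 = 272 > UCL.

out of control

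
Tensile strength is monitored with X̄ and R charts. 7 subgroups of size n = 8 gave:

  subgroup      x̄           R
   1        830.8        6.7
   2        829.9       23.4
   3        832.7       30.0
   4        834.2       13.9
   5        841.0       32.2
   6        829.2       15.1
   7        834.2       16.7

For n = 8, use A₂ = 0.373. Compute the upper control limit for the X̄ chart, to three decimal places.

840.496

X̄̄ = (830.8 + 829.9 + 832.7 + 834.2 + 841.0 + 829.2 + 834.2) / 7 = 5832.0000 / 7 = 833.1429
R̄ = (6.7 + 23.4 + 30.0 + 13.9 + 32.2 + 15.1 + 16.7) / 7 = 138.0000 / 7 = 19.7143
UCL = X̄̄ + A₂·R̄ = 833.1429 + 0.373 × 19.7143 = 840.4963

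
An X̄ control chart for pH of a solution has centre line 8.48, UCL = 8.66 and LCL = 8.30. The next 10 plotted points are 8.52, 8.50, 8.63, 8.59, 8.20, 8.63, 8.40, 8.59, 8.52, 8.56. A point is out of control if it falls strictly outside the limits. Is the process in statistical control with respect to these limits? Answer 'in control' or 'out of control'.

Compare each point to [8.30, 8.66]: sample 5 = 8.20 < LCL.

out of control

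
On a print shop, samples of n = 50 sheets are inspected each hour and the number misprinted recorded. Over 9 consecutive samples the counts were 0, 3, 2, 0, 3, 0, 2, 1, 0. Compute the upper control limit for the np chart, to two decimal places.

p̄ = Σdᵢ / (k·n) = 11 / (9 × 50) = 0.02444
UCL = np̄ + 3·√(np̄(1−p̄)) = 1.2222 + 3 × √(1.2222×0.97556) = 1.2222 + 3 × 1.0919 = 4.4981

4.50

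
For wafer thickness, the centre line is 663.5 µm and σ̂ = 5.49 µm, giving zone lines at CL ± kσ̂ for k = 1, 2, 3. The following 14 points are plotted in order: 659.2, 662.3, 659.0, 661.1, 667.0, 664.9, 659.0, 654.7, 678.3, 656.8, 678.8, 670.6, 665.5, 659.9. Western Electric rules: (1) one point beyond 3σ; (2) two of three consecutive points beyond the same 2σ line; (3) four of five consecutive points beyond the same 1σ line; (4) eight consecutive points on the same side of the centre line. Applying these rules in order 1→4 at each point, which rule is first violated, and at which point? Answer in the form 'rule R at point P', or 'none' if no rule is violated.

rule 2 at point 11

Zone of each point (C = within 1σ̂, B = 1σ̂–2σ̂, A = 2σ̂–3σ̂, * = beyond 3σ̂; sign = side of CL): 1:-C, 2:-C, 3:-C, 4:-C, 5:+C, 6:+C, 7:-C, 8:-B, 9:+A, 10:-B, 11:+A, 12:+B, 13:+C, 14:-C
Rule 2 (two of three consecutive points beyond the same 2σ limit) is satisfied at point 11.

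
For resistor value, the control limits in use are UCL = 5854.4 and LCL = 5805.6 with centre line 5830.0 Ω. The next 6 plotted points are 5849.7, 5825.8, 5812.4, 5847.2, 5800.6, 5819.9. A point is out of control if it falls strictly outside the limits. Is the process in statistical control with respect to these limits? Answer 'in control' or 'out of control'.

Compare each point to [5805.6, 5854.4]: sample 5 = 5800.6 < LCL.

out of control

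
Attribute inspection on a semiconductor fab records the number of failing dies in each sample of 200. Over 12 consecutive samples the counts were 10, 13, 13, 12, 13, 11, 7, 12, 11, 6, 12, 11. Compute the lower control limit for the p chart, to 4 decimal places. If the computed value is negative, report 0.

p̄ = Σdᵢ / (k·n) = 131 / (12 × 200) = 0.05458
LCL = p̄ − 3·√(p̄(1−p̄)/n) = 0.05458 − 3 × 0.01606 = 0.00639

0.0064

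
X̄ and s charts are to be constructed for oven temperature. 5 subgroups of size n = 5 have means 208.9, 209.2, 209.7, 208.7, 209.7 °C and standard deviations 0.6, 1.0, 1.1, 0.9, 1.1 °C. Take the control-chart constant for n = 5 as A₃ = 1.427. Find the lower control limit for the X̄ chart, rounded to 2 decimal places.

207.90

X̄̄ = (208.9 + 209.2 + 209.7 + 208.7 + 209.7) / 5 = 209.2400
s̄ = (0.6 + 1.0 + 1.1 + 0.9 + 1.1) / 5 = 0.9400
LCL = X̄̄ − A₃·s̄ = 209.2400 − 1.427 × 0.9400 = 207.8986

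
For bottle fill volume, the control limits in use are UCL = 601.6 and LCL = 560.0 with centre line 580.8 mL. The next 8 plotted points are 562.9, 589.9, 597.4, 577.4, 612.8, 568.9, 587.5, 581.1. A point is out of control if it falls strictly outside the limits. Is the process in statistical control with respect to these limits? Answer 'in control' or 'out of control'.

out of control

Compare each point to [560.0, 601.6]: sample 5 = 612.8 > UCL.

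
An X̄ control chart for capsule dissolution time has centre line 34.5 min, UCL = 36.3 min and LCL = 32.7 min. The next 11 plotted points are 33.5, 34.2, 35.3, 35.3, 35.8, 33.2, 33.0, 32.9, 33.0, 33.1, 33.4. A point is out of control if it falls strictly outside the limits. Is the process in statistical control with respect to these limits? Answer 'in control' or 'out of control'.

in control

All 11 points lie within [32.7, 36.3].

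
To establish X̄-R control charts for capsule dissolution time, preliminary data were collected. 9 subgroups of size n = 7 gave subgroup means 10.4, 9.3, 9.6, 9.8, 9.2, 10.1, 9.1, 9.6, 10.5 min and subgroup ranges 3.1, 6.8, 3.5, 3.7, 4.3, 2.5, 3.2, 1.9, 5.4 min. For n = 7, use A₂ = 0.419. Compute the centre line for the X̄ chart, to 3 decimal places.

9.733

X̄̄ = (10.4 + 9.3 + 9.6 + 9.8 + 9.2 + 10.1 + 9.1 + 9.6 + 10.5) / 9 = 87.6000 / 9 = 9.7333
CL = X̄̄ = 9.7333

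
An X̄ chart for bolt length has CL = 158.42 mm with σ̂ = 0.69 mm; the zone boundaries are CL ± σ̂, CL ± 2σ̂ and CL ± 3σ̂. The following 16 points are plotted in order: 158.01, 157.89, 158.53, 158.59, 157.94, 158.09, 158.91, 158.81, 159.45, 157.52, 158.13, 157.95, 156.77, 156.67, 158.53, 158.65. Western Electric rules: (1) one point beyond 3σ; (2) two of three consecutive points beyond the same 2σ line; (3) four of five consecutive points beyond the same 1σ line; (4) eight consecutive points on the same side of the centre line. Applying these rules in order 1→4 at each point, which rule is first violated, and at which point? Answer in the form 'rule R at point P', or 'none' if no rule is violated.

Zone of each point (C = within 1σ̂, B = 1σ̂–2σ̂, A = 2σ̂–3σ̂, * = beyond 3σ̂; sign = side of CL): 1:-C, 2:-C, 3:+C, 4:+C, 5:-C, 6:-C, 7:+C, 8:+C, 9:+B, 10:-B, 11:-C, 12:-C, 13:-A, 14:-A, 15:+C, 16:+C
Rule 2 (two of three consecutive points beyond the same 2σ limit) is satisfied at point 14.

rule 2 at point 14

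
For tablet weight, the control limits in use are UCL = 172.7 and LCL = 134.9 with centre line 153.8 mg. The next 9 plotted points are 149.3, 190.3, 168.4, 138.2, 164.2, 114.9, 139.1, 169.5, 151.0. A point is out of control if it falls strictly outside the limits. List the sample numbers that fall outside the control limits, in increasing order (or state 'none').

Compare each point to [134.9, 172.7]: sample 2 = 190.3 > UCL; sample 6 = 114.9 < LCL.

2, 6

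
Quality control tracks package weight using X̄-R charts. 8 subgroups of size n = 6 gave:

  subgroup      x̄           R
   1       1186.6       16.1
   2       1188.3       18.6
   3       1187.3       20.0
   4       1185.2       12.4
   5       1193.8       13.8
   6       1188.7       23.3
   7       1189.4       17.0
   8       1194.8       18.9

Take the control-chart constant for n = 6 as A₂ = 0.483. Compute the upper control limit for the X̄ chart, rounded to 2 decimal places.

1197.72

X̄̄ = (1186.6 + 1188.3 + 1187.3 + 1185.2 + 1193.8 + 1188.7 + 1189.4 + 1194.8) / 8 = 9514.1000 / 8 = 1189.2625
R̄ = (16.1 + 18.6 + 20.0 + 12.4 + 13.8 + 23.3 + 17.0 + 18.9) / 8 = 140.1000 / 8 = 17.5125
UCL = X̄̄ + A₂·R̄ = 1189.2625 + 0.483 × 17.5125 = 1197.7210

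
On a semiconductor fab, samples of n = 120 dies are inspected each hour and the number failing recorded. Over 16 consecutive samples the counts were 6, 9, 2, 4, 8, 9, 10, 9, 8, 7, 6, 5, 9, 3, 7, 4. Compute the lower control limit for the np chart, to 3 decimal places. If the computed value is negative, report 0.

0.000

p̄ = Σdᵢ / (k·n) = 106 / (16 × 120) = 0.05521
LCL = np̄ − 3·√(np̄(1−p̄)) = 6.6250 − 3 × 2.5018 = -0.8805 → 0 (negative, so LCL = 0)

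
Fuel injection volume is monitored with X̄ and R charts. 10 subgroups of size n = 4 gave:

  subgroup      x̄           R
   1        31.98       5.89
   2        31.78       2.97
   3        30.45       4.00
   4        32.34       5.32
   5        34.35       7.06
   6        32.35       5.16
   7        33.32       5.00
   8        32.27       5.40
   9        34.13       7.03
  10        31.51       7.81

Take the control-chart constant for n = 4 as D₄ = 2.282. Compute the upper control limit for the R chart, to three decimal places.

R̄ = (5.89 + 2.97 + 4.00 + 5.32 + 7.06 + 5.16 + 5.00 + 5.40 + 7.03 + 7.81) / 10 = 55.6400 / 10 = 5.5640
UCL_R = D₄·R̄ = 2.282 × 5.5640 = 12.6970

12.697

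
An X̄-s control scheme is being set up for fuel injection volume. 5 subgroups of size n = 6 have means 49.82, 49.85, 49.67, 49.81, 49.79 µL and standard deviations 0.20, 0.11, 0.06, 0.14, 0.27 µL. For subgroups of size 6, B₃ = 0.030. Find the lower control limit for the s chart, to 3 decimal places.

0.005

s̄ = (0.20 + 0.11 + 0.06 + 0.14 + 0.27) / 5 = 0.1560
LCL_s = B₃·s̄ = 0.030 × 0.1560 = 0.0047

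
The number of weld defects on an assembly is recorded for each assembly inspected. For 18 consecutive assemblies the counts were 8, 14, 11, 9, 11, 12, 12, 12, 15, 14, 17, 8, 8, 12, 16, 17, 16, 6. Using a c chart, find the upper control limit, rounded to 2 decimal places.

22.55

c̄ = (8 + 14 + 11 + 9 + 11 + 12 + 12 + 12 + 15 + 14 + 17 + 8 + 8 + 12 + 16 + 17 + 16 + 6) / 18 = 218 / 18 = 12.1111
UCL = c̄ + 3√c̄ = 12.1111 + 3 × √12.1111 = 12.1111 + 3 × 3.4801 = 22.5514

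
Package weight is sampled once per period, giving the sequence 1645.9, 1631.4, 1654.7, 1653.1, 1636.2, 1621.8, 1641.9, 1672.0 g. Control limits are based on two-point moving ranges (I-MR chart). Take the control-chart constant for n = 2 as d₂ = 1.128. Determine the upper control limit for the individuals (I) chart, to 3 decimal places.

X̄ = (1645.9 + 1631.4 + 1654.7 + 1653.1 + 1636.2 + 1621.8 + 1641.9 + 1672.0) / 8 = 1644.6250
Moving ranges: 14.5, 23.3, 1.6, 16.9, 14.4, 20.1, 30.1; M̄R̄ = 120.9000 / 7 = 17.2714
UCL = X̄ + 3·M̄R̄/d₂ = 1644.6250 + 3 × 17.2714 / 1.128 = 1690.5597

1690.560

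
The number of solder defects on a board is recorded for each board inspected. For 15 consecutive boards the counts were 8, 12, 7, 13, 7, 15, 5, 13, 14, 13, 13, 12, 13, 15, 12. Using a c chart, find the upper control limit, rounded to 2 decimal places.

21.63

c̄ = (8 + 12 + 7 + 13 + 7 + 15 + 5 + 13 + 14 + 13 + 13 + 12 + 13 + 15 + 12) / 15 = 172 / 15 = 11.4667
UCL = c̄ + 3√c̄ = 11.4667 + 3 × √11.4667 = 11.4667 + 3 × 3.3862 = 21.6254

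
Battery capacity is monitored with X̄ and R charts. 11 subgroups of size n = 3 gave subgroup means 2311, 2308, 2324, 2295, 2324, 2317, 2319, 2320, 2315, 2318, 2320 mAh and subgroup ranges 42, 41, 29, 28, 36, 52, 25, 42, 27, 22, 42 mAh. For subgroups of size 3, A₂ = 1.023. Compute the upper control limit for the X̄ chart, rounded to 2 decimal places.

X̄̄ = (2311 + 2308 + 2324 + 2295 + 2324 + 2317 + 2319 + 2320 + 2315 + 2318 + 2320) / 11 = 25471.0000 / 11 = 2315.5455
R̄ = (42 + 41 + 29 + 28 + 36 + 52 + 25 + 42 + 27 + 22 + 42) / 11 = 386.0000 / 11 = 35.0909
UCL = X̄̄ + A₂·R̄ = 2315.5455 + 1.023 × 35.0909 = 2351.4435

2351.44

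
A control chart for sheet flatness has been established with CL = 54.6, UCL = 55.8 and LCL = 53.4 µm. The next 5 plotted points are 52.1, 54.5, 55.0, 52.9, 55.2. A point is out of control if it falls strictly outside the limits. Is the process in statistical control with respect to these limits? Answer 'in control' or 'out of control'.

out of control

Compare each point to [53.4, 55.8]: sample 1 = 52.1 < LCL; sample 4 = 52.9 < LCL.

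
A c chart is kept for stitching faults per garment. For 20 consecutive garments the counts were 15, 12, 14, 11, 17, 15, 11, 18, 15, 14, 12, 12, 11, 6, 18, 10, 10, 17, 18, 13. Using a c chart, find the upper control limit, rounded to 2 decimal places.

c̄ = (15 + 12 + 14 + 11 + 17 + 15 + 11 + 18 + 15 + 14 + 12 + 12 + 11 + 6 + 18 + 10 + 10 + 17 + 18 + 13) / 20 = 269 / 20 = 13.4500
UCL = c̄ + 3√c̄ = 13.4500 + 3 × √13.4500 = 13.4500 + 3 × 3.6674 = 24.4523

24.45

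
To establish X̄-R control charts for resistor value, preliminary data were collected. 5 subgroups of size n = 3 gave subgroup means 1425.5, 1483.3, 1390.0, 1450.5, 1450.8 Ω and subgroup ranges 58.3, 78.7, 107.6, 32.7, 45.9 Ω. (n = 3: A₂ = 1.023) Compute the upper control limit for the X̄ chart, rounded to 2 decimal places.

1506.15

X̄̄ = (1425.5 + 1483.3 + 1390.0 + 1450.5 + 1450.8) / 5 = 7200.1000 / 5 = 1440.0200
R̄ = (58.3 + 78.7 + 107.6 + 32.7 + 45.9) / 5 = 323.2000 / 5 = 64.6400
UCL = X̄̄ + A₂·R̄ = 1440.0200 + 1.023 × 64.6400 = 1506.1467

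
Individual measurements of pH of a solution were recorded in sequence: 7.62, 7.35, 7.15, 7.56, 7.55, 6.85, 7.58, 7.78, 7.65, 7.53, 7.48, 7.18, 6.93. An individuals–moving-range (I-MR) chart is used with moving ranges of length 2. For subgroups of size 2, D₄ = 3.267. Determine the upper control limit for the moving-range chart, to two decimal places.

Moving ranges: 0.27, 0.20, 0.41, 0.01, 0.70, 0.73, 0.20, 0.13, 0.12, 0.05, 0.30, 0.25; M̄R̄ = 3.3700 / 12 = 0.2808
UCL_MR = D₄·M̄R̄ = 3.267 × 0.2808 = 0.9175

0.92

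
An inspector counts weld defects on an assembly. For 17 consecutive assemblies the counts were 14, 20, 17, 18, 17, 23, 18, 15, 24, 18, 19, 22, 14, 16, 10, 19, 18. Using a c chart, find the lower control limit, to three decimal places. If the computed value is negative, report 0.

c̄ = (14 + 20 + 17 + 18 + 17 + 23 + 18 + 15 + 24 + 18 + 19 + 22 + 14 + 16 + 10 + 19 + 18) / 17 = 302 / 17 = 17.7647
LCL = c̄ − 3√c̄ = 17.7647 − 3 × 4.2148 = 5.1202

5.120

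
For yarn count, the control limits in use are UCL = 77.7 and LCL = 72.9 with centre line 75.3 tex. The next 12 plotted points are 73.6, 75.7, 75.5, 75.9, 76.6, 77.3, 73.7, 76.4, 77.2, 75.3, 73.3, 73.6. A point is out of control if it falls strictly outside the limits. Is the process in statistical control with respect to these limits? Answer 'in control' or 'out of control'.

All 12 points lie within [72.9, 77.7].

in control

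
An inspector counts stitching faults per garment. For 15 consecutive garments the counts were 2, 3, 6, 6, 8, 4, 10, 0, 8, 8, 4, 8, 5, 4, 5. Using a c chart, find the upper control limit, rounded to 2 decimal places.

12.37

c̄ = (2 + 3 + 6 + 6 + 8 + 4 + 10 + 0 + 8 + 8 + 4 + 8 + 5 + 4 + 5) / 15 = 81 / 15 = 5.4000
UCL = c̄ + 3√c̄ = 5.4000 + 3 × √5.4000 = 5.4000 + 3 × 2.3238 = 12.3714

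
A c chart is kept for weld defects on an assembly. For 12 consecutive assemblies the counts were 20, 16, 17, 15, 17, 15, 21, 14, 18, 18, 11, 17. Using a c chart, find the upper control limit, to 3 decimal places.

c̄ = (20 + 16 + 17 + 15 + 17 + 15 + 21 + 14 + 18 + 18 + 11 + 17) / 12 = 199 / 12 = 16.5833
UCL = c̄ + 3√c̄ = 16.5833 + 3 × √16.5833 = 16.5833 + 3 × 4.0723 = 28.8001

28.800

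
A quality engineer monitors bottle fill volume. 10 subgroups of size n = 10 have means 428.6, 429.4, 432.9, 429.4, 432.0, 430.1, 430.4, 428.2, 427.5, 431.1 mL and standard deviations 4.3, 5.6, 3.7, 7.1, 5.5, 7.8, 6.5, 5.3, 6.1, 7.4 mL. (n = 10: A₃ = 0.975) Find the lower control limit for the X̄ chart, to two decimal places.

X̄̄ = (428.6 + 429.4 + 432.9 + 429.4 + 432.0 + 430.1 + 430.4 + 428.2 + 427.5 + 431.1) / 10 = 429.9600
s̄ = (4.3 + 5.6 + 3.7 + 7.1 + 5.5 + 7.8 + 6.5 + 5.3 + 6.1 + 7.4) / 10 = 5.9300
LCL = X̄̄ − A₃·s̄ = 429.9600 − 0.975 × 5.9300 = 424.1783

424.18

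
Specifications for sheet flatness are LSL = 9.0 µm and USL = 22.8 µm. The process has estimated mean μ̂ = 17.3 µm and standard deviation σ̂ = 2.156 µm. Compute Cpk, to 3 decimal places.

Cpu = (USL − μ̂) / (3σ̂) = (22.8 − 17.3) / (3 × 2.156) = 0.8503; Cpl = (μ̂ − LSL) / (3σ̂) = (17.3 − 9.0) / (3 × 2.156) = 1.2832; Cpk = min(Cpu, Cpl) = 0.8503

0.850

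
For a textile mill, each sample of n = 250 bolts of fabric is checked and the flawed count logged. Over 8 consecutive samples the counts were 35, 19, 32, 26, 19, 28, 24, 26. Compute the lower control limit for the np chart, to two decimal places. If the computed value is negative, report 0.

p̄ = Σdᵢ / (k·n) = 209 / (8 × 250) = 0.10450
LCL = np̄ − 3·√(np̄(1−p̄)) = 26.1250 − 3 × 4.8368 = 11.6145

11.61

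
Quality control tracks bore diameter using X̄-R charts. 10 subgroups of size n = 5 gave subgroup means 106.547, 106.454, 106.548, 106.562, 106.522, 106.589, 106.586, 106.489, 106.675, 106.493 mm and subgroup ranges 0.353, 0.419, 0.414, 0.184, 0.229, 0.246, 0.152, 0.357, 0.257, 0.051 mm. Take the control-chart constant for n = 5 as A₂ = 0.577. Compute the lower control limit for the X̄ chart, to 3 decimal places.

X̄̄ = (106.547 + 106.454 + 106.548 + 106.562 + 106.522 + 106.589 + 106.586 + 106.489 + 106.675 + 106.493) / 10 = 1065.4650 / 10 = 106.5465
R̄ = (0.353 + 0.419 + 0.414 + 0.184 + 0.229 + 0.246 + 0.152 + 0.357 + 0.257 + 0.051) / 10 = 2.6620 / 10 = 0.2662
LCL = X̄̄ − A₂·R̄ = 106.5465 − 0.577 × 0.2662 = 106.3929

106.393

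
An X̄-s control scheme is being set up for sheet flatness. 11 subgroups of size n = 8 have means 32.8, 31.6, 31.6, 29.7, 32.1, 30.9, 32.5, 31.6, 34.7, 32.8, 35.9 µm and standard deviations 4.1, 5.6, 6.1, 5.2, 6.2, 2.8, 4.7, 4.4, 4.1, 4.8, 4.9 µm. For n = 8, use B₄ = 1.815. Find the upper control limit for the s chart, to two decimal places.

8.73

s̄ = (4.1 + 5.6 + 6.1 + 5.2 + 6.2 + 2.8 + 4.7 + 4.4 + 4.1 + 4.8 + 4.9) / 11 = 4.8091
UCL_s = B₄·s̄ = 1.815 × 4.8091 = 8.7285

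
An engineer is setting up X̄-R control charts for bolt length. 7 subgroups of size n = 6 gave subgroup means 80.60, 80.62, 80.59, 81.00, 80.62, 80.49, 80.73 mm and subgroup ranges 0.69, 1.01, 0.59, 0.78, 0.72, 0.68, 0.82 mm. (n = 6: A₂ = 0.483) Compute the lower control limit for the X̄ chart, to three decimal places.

X̄̄ = (80.60 + 80.62 + 80.59 + 81.00 + 80.62 + 80.49 + 80.73) / 7 = 564.6500 / 7 = 80.6643
R̄ = (0.69 + 1.01 + 0.59 + 0.78 + 0.72 + 0.68 + 0.82) / 7 = 5.2900 / 7 = 0.7557
LCL = X̄̄ − A₂·R̄ = 80.6643 − 0.483 × 0.7557 = 80.2993

80.299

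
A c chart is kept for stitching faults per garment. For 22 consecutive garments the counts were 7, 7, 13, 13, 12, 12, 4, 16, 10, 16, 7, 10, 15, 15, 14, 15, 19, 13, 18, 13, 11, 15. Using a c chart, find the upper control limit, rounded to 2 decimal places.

c̄ = (7 + 7 + 13 + 13 + 12 + 12 + 4 + 16 + 10 + 16 + 7 + 10 + 15 + 15 + 14 + 15 + 19 + 13 + 18 + 13 + 11 + 15) / 22 = 275 / 22 = 12.5000
UCL = c̄ + 3√c̄ = 12.5000 + 3 × √12.5000 = 12.5000 + 3 × 3.5355 = 23.1066

23.11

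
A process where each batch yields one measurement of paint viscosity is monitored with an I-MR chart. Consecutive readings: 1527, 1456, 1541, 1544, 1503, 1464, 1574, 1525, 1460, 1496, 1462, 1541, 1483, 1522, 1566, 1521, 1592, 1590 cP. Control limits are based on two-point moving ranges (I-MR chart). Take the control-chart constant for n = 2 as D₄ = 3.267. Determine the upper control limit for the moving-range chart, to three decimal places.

167.386

Moving ranges: 71, 85, 3, 41, 39, 110, 49, 65, 36, 34, 79, 58, 39, 44, 45, 71, 2; M̄R̄ = 871.0000 / 17 = 51.2353
UCL_MR = D₄·M̄R̄ = 3.267 × 51.2353 = 167.3857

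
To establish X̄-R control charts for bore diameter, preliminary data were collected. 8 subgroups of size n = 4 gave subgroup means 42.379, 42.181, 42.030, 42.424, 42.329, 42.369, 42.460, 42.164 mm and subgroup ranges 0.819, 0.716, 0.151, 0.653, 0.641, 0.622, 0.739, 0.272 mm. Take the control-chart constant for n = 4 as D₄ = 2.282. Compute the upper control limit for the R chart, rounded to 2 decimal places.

1.32

R̄ = (0.819 + 0.716 + 0.151 + 0.653 + 0.641 + 0.622 + 0.739 + 0.272) / 8 = 4.6130 / 8 = 0.5766
UCL_R = D₄·R̄ = 2.282 × 0.5766 = 1.3159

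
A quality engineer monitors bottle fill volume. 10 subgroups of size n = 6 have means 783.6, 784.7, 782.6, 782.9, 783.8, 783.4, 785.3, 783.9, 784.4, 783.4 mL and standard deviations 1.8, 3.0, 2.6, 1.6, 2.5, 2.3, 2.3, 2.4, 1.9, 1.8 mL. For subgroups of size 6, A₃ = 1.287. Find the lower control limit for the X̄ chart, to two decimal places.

780.94

X̄̄ = (783.6 + 784.7 + 782.6 + 782.9 + 783.8 + 783.4 + 785.3 + 783.9 + 784.4 + 783.4) / 10 = 783.8000
s̄ = (1.8 + 3.0 + 2.6 + 1.6 + 2.5 + 2.3 + 2.3 + 2.4 + 1.9 + 1.8) / 10 = 2.2200
LCL = X̄̄ − A₃·s̄ = 783.8000 − 1.287 × 2.2200 = 780.9429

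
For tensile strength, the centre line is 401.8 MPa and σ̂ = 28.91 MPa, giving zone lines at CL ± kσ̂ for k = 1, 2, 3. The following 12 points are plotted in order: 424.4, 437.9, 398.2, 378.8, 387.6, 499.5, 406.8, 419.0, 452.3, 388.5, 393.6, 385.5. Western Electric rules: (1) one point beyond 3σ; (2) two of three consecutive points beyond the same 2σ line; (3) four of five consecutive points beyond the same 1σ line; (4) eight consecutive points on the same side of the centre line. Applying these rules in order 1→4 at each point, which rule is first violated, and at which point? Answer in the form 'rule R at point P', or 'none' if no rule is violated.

Zone of each point (C = within 1σ̂, B = 1σ̂–2σ̂, A = 2σ̂–3σ̂, * = beyond 3σ̂; sign = side of CL): 1:+C, 2:+B, 3:-C, 4:-C, 5:-C, 6:+*, 7:+C, 8:+C, 9:+B, 10:-C, 11:-C, 12:-C
Rule 1 (one point beyond the 3σ limits) is satisfied at point 6.

rule 1 at point 6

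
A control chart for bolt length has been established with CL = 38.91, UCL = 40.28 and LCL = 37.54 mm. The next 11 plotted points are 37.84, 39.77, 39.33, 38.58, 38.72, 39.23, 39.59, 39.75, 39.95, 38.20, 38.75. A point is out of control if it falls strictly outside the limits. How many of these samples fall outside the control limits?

All 11 points lie within [37.54, 40.28].

0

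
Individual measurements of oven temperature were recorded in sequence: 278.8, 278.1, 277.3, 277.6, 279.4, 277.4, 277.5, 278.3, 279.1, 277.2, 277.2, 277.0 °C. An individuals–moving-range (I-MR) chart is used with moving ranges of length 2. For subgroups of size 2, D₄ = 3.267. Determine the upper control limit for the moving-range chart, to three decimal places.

Moving ranges: 0.7, 0.8, 0.3, 1.8, 2.0, 0.1, 0.8, 0.8, 1.9, 0.0, 0.2; M̄R̄ = 9.4000 / 11 = 0.8545
UCL_MR = D₄·M̄R̄ = 3.267 × 0.8545 = 2.7918

2.792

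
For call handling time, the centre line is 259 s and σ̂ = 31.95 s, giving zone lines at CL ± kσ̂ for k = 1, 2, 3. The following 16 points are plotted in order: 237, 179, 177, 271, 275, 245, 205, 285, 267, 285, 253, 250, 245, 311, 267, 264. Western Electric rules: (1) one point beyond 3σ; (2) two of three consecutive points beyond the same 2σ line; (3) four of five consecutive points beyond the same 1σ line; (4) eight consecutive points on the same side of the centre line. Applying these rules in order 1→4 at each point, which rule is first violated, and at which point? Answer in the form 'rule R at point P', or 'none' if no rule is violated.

rule 2 at point 3

Zone of each point (C = within 1σ̂, B = 1σ̂–2σ̂, A = 2σ̂–3σ̂, * = beyond 3σ̂; sign = side of CL): 1:-C, 2:-A, 3:-A, 4:+C, 5:+C, 6:-C, 7:-B, 8:+C, 9:+C, 10:+C, 11:-C, 12:-C, 13:-C, 14:+B, 15:+C, 16:+C
Rule 2 (two of three consecutive points beyond the same 2σ limit) is satisfied at point 3.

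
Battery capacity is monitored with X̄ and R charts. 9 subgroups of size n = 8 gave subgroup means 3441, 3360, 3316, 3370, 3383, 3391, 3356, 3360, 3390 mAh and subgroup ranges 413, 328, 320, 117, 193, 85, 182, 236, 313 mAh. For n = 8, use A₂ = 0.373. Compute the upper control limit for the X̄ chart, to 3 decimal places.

3464.750

X̄̄ = (3441 + 3360 + 3316 + 3370 + 3383 + 3391 + 3356 + 3360 + 3390) / 9 = 30367.0000 / 9 = 3374.1111
R̄ = (413 + 328 + 320 + 117 + 193 + 85 + 182 + 236 + 313) / 9 = 2187.0000 / 9 = 243.0000
UCL = X̄̄ + A₂·R̄ = 3374.1111 + 0.373 × 243.0000 = 3464.7501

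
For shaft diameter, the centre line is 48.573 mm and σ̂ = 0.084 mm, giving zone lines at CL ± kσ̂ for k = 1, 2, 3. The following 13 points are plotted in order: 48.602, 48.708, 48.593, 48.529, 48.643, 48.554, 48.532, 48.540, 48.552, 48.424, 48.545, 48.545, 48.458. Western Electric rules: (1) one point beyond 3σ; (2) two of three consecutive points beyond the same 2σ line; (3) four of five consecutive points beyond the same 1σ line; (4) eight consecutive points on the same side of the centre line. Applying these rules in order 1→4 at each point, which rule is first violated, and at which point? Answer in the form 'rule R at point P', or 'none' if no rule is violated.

Zone of each point (C = within 1σ̂, B = 1σ̂–2σ̂, A = 2σ̂–3σ̂, * = beyond 3σ̂; sign = side of CL): 1:+C, 2:+B, 3:+C, 4:-C, 5:+C, 6:-C, 7:-C, 8:-C, 9:-C, 10:-B, 11:-C, 12:-C, 13:-B
Rule 4 (eight consecutive points on the same side of the centre line) is satisfied at point 13.

rule 4 at point 13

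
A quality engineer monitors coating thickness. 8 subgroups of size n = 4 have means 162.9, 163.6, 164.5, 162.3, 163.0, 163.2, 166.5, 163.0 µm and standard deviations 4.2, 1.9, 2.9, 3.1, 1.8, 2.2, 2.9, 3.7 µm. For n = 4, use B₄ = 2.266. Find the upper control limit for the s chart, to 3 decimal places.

s̄ = (4.2 + 1.9 + 2.9 + 3.1 + 1.8 + 2.2 + 2.9 + 3.7) / 8 = 2.8375
UCL_s = B₄·s̄ = 2.266 × 2.8375 = 6.4298

6.430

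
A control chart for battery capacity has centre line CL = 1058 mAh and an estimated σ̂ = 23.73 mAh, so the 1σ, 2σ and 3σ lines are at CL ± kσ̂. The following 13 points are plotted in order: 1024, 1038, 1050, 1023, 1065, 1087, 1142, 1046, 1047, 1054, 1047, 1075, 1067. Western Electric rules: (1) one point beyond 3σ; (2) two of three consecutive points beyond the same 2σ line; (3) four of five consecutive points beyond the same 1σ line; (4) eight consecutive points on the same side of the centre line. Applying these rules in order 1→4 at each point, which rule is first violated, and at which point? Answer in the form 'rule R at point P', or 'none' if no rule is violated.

Zone of each point (C = within 1σ̂, B = 1σ̂–2σ̂, A = 2σ̂–3σ̂, * = beyond 3σ̂; sign = side of CL): 1:-B, 2:-C, 3:-C, 4:-B, 5:+C, 6:+B, 7:+*, 8:-C, 9:-C, 10:-C, 11:-C, 12:+C, 13:+C
Rule 1 (one point beyond the 3σ limits) is satisfied at point 7.

rule 1 at point 7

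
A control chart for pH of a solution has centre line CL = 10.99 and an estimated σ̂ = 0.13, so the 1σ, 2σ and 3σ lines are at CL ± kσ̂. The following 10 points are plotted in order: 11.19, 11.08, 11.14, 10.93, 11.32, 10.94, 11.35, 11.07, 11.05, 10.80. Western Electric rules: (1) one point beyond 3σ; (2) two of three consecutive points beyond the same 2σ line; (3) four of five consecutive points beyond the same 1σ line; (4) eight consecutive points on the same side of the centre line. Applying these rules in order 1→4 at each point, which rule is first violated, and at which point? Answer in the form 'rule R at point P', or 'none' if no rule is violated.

rule 2 at point 7

Zone of each point (C = within 1σ̂, B = 1σ̂–2σ̂, A = 2σ̂–3σ̂, * = beyond 3σ̂; sign = side of CL): 1:+B, 2:+C, 3:+B, 4:-C, 5:+A, 6:-C, 7:+A, 8:+C, 9:+C, 10:-B
Rule 2 (two of three consecutive points beyond the same 2σ limit) is satisfied at point 7.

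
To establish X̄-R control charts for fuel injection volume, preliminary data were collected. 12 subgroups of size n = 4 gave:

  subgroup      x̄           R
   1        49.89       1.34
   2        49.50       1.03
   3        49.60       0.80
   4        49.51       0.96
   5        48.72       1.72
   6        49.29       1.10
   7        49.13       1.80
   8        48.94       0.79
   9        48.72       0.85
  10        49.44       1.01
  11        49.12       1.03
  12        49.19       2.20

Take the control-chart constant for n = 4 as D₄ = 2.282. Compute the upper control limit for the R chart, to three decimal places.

R̄ = (1.34 + 1.03 + 0.80 + 0.96 + 1.72 + 1.10 + 1.80 + 0.79 + 0.85 + 1.01 + 1.03 + 2.20) / 12 = 14.6300 / 12 = 1.2192
UCL_R = D₄·R̄ = 2.282 × 1.2192 = 2.7821

2.782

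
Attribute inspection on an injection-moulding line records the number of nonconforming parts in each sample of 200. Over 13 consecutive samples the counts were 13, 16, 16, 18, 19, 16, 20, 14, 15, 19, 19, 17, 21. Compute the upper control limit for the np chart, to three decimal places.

29.034

p̄ = Σdᵢ / (k·n) = 223 / (13 × 200) = 0.08577
UCL = np̄ + 3·√(np̄(1−p̄)) = 17.1538 + 3 × √(17.1538×0.91423) = 17.1538 + 3 × 3.9601 = 29.0342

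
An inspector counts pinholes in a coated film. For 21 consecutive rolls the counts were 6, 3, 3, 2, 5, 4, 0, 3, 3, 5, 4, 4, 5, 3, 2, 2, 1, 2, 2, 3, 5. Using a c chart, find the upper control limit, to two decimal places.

8.55

c̄ = (6 + 3 + 3 + 2 + 5 + 4 + 0 + 3 + 3 + 5 + 4 + 4 + 5 + 3 + 2 + 2 + 1 + 2 + 2 + 3 + 5) / 21 = 67 / 21 = 3.1905
UCL = c̄ + 3√c̄ = 3.1905 + 3 × √3.1905 = 3.1905 + 3 × 1.7862 = 8.5490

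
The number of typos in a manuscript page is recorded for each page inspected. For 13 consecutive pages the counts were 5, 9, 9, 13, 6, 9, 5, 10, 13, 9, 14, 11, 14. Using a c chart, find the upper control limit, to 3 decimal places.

c̄ = (5 + 9 + 9 + 13 + 6 + 9 + 5 + 10 + 13 + 9 + 14 + 11 + 14) / 13 = 127 / 13 = 9.7692
UCL = c̄ + 3√c̄ = 9.7692 + 3 × √9.7692 = 9.7692 + 3 × 3.1256 = 19.1460

19.146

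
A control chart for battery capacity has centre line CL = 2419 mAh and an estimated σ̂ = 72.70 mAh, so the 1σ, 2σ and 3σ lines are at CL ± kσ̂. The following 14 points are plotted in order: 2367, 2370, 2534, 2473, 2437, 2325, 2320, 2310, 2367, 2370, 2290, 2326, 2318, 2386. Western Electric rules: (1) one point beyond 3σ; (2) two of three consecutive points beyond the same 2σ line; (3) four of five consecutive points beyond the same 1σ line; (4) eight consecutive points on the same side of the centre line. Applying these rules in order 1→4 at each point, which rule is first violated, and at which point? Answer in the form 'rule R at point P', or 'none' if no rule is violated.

Zone of each point (C = within 1σ̂, B = 1σ̂–2σ̂, A = 2σ̂–3σ̂, * = beyond 3σ̂; sign = side of CL): 1:-C, 2:-C, 3:+B, 4:+C, 5:+C, 6:-B, 7:-B, 8:-B, 9:-C, 10:-C, 11:-B, 12:-B, 13:-B, 14:-C
Rule 4 (eight consecutive points on the same side of the centre line) is satisfied at point 13.

rule 4 at point 13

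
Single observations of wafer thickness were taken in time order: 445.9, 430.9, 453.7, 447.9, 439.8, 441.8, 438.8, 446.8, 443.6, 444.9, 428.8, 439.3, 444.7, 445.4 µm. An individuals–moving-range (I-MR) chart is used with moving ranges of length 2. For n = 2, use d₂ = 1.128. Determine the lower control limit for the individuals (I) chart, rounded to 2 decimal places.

X̄ = (445.9 + 430.9 + 453.7 + 447.9 + 439.8 + 441.8 + 438.8 + 446.8 + 443.6 + 444.9 + 428.8 + 439.3 + 444.7 + 445.4) / 14 = 442.3071
Moving ranges: 15.0, 22.8, 5.8, 8.1, 2.0, 3.0, 8.0, 3.2, 1.3, 16.1, 10.5, 5.4, 0.7; M̄R̄ = 101.9000 / 13 = 7.8385
LCL = X̄ − 3·M̄R̄/d₂ = 442.3071 − 3 × 7.8385 / 1.128 = 421.4602

421.46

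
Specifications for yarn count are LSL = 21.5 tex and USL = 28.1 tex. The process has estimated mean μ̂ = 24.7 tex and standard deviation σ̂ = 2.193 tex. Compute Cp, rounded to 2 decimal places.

Cp = (USL − LSL) / (6σ̂) = (28.1 − 21.5) / (6 × 2.193) = 6.6000 / 13.1580 = 0.5016

0.50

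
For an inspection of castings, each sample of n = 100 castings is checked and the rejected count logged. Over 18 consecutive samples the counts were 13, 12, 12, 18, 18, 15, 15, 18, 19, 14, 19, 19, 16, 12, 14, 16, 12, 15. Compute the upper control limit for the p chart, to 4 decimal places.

p̄ = Σdᵢ / (k·n) = 277 / (18 × 100) = 0.15389
UCL = p̄ + 3·√(p̄(1−p̄)/n) = 0.15389 + 3 × √(0.15389×0.84611/100) = 0.15389 + 3 × 0.03608 = 0.26214

0.2621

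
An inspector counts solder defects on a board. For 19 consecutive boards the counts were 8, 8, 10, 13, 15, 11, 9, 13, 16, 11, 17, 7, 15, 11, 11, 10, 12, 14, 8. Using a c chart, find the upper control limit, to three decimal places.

21.711

c̄ = (8 + 8 + 10 + 13 + 15 + 11 + 9 + 13 + 16 + 11 + 17 + 7 + 15 + 11 + 11 + 10 + 12 + 14 + 8) / 19 = 219 / 19 = 11.5263
UCL = c̄ + 3√c̄ = 11.5263 + 3 × √11.5263 = 11.5263 + 3 × 3.3950 = 21.7114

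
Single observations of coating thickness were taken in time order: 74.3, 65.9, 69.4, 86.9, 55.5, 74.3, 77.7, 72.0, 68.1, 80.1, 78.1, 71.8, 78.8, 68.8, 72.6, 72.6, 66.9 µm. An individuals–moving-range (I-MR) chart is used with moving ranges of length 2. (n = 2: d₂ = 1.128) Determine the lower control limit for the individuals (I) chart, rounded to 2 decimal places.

X̄ = (74.3 + 65.9 + 69.4 + 86.9 + 55.5 + 74.3 + 77.7 + 72.0 + 68.1 + 80.1 + 78.1 + 71.8 + 78.8 + 68.8 + 72.6 + 72.6 + 66.9) / 17 = 72.5765
Moving ranges: 8.4, 3.5, 17.5, 31.4, 18.8, 3.4, 5.7, 3.9, 12.0, 2.0, 6.3, 7.0, 10.0, 3.8, 0.0, 5.7; M̄R̄ = 139.4000 / 16 = 8.7125
LCL = X̄ − 3·M̄R̄/d₂ = 72.5765 − 3 × 8.7125 / 1.128 = 49.4049

49.40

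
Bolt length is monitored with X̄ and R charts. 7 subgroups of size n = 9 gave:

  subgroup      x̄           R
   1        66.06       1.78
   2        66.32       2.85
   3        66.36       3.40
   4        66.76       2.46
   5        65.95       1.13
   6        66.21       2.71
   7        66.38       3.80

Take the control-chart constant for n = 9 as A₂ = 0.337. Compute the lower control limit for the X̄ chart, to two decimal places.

X̄̄ = (66.06 + 66.32 + 66.36 + 66.76 + 65.95 + 66.21 + 66.38) / 7 = 464.0400 / 7 = 66.2914
R̄ = (1.78 + 2.85 + 3.40 + 2.46 + 1.13 + 2.71 + 3.80) / 7 = 18.1300 / 7 = 2.5900
LCL = X̄̄ − A₂·R̄ = 66.2914 − 0.337 × 2.5900 = 65.4186

65.42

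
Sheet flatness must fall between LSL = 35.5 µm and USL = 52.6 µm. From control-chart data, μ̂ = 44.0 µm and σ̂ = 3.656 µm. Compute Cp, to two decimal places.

Cp = (USL − LSL) / (6σ̂) = (52.6 − 35.5) / (6 × 3.656) = 17.1000 / 21.9360 = 0.7795

0.78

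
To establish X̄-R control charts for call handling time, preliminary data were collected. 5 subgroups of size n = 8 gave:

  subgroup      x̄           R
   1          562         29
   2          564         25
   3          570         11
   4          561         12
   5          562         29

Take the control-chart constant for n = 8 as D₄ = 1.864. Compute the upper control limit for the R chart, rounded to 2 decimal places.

R̄ = (29 + 25 + 11 + 12 + 29) / 5 = 106.0000 / 5 = 21.2000
UCL_R = D₄·R̄ = 1.864 × 21.2000 = 39.5168

39.52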